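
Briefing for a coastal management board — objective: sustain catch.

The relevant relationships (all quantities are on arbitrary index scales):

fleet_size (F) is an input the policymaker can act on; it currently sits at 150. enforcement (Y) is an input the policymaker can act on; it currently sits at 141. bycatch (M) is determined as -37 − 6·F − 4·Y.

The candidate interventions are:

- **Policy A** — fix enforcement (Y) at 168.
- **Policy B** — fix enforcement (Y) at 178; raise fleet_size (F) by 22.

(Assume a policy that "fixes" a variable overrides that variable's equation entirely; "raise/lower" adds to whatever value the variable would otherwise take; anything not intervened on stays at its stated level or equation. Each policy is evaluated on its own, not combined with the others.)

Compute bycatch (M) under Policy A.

Policy A (Y := 168):
  F = 150
  Y = 168
  M = -37 − 6·150 − 4·168 = -1609

-1609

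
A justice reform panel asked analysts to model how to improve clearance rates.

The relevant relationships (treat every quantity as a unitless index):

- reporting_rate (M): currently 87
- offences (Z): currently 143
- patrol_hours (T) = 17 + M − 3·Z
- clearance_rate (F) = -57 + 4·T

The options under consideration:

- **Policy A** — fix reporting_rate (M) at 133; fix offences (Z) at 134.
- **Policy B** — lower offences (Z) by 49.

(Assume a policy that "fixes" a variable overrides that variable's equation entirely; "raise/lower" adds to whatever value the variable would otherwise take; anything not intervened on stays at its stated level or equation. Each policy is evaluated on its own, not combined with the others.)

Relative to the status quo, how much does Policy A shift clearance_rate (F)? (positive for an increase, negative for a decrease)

292

Baseline:
  M = 87
  Z = 143
  T = 17 + 87 − 3·143 = -325
  F = -57 + 4·(-325) = -1357
Policy A (M := 133, Z := 134):
  M = 133
  Z = 134
  T = 17 + 133 − 3·134 = -252
  F = -57 + 4·(-252) = -1065
Change in F: -1065 − (-1357) = 292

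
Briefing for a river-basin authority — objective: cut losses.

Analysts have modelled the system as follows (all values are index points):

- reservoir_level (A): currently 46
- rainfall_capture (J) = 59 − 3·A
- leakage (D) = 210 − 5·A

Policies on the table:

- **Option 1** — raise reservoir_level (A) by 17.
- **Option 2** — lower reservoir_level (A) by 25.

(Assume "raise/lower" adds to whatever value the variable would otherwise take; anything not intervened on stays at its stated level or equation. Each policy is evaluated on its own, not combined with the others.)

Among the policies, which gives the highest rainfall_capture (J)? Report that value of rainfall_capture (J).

Option 1 (A + 17):
  A = 46 + 17 = 63
  J = 59 − 3·63 = -130
Option 2 (A − 25):
  A = 46 − 25 = 21
  J = 59 − 3·21 = -4
Comparing — Option 1: J=-130, Option 2: J=-4. Highest is -4 (Option 2).

-4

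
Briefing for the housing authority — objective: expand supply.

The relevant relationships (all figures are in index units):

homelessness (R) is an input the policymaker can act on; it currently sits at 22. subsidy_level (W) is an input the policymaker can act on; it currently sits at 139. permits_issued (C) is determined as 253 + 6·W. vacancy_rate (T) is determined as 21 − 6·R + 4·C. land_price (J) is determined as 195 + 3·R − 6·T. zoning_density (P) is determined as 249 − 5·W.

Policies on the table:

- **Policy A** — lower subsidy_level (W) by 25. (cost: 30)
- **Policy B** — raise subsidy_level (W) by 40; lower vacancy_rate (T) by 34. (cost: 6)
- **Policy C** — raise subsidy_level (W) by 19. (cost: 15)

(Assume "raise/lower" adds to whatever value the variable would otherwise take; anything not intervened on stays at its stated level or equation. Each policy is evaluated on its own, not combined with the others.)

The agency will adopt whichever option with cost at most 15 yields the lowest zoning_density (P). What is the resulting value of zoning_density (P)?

Policy B (W + 40, T − 34):
  W = 139 + 40 = 179
  P = 249 − 5·179 = -646
Policy C (W + 19):
  W = 139 + 19 = 158
  P = 249 − 5·158 = -541
Comparing — Policy B: P=-646, Policy C: P=-541. Lowest is -646 (Policy B).

-646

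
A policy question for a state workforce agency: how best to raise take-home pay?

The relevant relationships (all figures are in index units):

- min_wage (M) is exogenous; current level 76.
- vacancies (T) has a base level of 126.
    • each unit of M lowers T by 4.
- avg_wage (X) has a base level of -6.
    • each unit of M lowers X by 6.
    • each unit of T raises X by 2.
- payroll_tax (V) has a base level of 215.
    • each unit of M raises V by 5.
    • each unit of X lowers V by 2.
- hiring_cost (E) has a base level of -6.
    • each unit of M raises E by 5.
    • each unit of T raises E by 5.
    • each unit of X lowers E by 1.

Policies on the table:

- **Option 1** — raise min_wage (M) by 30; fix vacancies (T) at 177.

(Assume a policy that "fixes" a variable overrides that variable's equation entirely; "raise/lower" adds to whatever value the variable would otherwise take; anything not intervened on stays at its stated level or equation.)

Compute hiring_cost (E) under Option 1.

Option 1 (M + 30, T := 177):
  M = 76 + 30 = 106
  T = 177
  X = -6 − 6·106 + 2·177 = -288
  E = -6 + 5·106 + 5·177 − (-288) = 1697

1697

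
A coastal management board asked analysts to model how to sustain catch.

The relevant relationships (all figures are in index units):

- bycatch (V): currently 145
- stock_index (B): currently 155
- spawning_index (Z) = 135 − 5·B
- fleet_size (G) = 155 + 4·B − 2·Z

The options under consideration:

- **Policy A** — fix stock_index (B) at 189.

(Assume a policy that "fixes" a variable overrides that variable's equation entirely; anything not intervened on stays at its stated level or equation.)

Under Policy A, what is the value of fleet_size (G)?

Policy A (B := 189):
  B = 189
  Z = 135 − 5·189 = -810
  G = 155 + 4·189 − 2·(-810) = 2531

2531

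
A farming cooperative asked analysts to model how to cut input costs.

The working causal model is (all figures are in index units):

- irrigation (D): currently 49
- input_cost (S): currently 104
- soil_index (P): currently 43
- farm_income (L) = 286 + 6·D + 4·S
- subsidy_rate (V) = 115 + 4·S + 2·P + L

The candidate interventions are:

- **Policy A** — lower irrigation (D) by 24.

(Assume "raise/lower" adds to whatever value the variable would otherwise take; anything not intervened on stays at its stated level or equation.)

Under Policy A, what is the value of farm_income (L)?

852

Policy A (D − 24):
  D = 49 − 24 = 25
  S = 104
  L = 286 + 6·25 + 4·104 = 852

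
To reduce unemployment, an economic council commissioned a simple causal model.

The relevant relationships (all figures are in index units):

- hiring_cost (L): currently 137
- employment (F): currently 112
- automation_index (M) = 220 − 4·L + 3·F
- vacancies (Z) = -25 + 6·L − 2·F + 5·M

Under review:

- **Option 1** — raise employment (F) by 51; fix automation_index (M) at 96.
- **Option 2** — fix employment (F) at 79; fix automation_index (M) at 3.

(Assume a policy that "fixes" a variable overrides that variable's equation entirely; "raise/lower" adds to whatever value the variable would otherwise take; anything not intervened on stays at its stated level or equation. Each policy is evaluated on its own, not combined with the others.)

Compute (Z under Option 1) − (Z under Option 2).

297

Option 1 (F + 51, M := 96):
  L = 137
  F = 112 + 51 = 163
  M = 96
  Z = -25 + 6·137 − 2·163 + 5·96 = 951
Option 2 (F := 79, M := 3):
  L = 137
  F = 79
  M = 3
  Z = -25 + 6·137 − 2·79 + 5·3 = 654
Z: 951 − 654 = 297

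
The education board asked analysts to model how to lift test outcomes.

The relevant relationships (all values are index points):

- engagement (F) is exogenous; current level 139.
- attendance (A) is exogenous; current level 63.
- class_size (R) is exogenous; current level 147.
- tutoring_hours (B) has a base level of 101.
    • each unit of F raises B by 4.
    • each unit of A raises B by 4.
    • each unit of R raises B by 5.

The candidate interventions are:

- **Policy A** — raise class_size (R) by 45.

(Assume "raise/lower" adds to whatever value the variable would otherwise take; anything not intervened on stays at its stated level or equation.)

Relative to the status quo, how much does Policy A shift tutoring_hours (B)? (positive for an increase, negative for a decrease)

Baseline:
  F = 139
  A = 63
  R = 147
  B = 101 + 4·139 + 4·63 + 5·147 = 1644
Policy A (R + 45):
  F = 139
  A = 63
  R = 147 + 45 = 192
  B = 101 + 4·139 + 4·63 + 5·192 = 1869
Change in B: 1869 − 1644 = 225

225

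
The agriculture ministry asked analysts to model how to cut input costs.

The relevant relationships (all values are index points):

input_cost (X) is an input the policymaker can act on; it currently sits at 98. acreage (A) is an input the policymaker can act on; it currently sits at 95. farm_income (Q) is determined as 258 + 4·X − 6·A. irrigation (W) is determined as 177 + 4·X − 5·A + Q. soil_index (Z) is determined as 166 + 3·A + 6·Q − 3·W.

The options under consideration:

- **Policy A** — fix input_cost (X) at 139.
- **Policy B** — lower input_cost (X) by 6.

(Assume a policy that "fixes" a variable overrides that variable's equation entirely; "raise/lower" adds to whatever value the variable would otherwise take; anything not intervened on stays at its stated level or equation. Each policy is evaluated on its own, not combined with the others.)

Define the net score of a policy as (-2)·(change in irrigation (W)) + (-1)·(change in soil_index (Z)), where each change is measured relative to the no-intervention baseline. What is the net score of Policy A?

-656

Baseline:
  X = 98
  A = 95
  Q = 258 + 4·98 − 6·95 = 80
  W = 177 + 4·98 − 5·95 + 80 = 174
  Z = 166 + 3·95 + 6·80 − 3·174 = 409
Policy A (X := 139):
  X = 139
  A = 95
  Q = 258 + 4·139 − 6·95 = 244
  W = 177 + 4·139 − 5·95 + 244 = 502
  Z = 166 + 3·95 + 6·244 − 3·502 = 409
ΔW = 502 − 174 = 328; ΔZ = 409 − 409 = 0
Score = (-2)·328 + (-1)·0 = -656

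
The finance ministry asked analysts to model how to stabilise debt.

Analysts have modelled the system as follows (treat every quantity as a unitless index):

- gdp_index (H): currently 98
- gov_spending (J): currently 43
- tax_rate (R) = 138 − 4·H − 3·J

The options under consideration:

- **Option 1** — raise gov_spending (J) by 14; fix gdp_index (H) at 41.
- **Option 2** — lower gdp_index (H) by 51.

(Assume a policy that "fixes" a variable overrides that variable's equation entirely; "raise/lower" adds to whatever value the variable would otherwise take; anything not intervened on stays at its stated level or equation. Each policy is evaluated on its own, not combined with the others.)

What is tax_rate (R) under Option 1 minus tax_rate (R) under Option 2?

Option 1 (J + 14, H := 41):
  H = 41
  J = 43 + 14 = 57
  R = 138 − 4·41 − 3·57 = -197
Option 2 (H − 51):
  H = 98 − 51 = 47
  J = 43
  R = 138 − 4·47 − 3·43 = -179
R: -197 − (-179) = -18

-18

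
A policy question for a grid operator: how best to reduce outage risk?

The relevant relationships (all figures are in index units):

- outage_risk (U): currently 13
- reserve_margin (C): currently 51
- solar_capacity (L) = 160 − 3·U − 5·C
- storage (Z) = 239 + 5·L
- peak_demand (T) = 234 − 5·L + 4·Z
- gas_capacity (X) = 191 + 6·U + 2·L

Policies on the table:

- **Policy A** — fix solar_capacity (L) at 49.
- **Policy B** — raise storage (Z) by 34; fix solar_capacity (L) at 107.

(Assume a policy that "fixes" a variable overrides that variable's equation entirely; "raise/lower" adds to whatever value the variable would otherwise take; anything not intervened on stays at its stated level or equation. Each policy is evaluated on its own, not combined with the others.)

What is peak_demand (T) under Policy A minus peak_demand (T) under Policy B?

Policy A (L := 49):
  U = 13
  C = 51
  L = 49
  Z = 239 + 5·49 = 484
  T = 234 − 5·49 + 4·484 = 1925
Policy B (Z + 34, L := 107):
  U = 13
  C = 51
  L = 107
  Z = 239 + 5·107 (+34 from intervention) = 808
  T = 234 − 5·107 + 4·808 = 2931
T: 1925 − 2931 = -1006

-1006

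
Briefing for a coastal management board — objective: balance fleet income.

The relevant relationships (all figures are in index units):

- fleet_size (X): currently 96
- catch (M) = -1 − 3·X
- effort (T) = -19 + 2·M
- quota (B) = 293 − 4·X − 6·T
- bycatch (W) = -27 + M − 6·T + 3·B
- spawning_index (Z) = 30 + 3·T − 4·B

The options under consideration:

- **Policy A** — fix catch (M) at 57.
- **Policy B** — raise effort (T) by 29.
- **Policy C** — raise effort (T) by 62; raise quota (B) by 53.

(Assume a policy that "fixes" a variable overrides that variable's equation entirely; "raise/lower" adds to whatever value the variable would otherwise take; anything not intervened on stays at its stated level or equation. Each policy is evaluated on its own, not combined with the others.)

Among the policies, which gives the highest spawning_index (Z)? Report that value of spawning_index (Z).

2959

Policy A (M := 57):
  X = 96
  M = 57
  T = -19 + 2·57 = 95
  B = 293 − 4·96 − 6·95 = -661
  Z = 30 + 3·95 − 4·(-661) = 2959
Policy B (T + 29):
  X = 96
  M = -1 − 3·96 = -289
  T = -19 + 2·(-289) (+29 from intervention) = -568
  B = 293 − 4·96 − 6·(-568) = 3317
  Z = 30 + 3·(-568) − 4·3317 = -14942
Policy C (T + 62, B + 53):
  X = 96
  M = -1 − 3·96 = -289
  T = -19 + 2·(-289) (+62 from intervention) = -535
  B = 293 − 4·96 − 6·(-535) (+53 from intervention) = 3172
  Z = 30 + 3·(-535) − 4·3172 = -14263
Comparing — Policy A: Z=2959, Policy B: Z=-14942, Policy C: Z=-14263. Highest is 2959 (Policy A).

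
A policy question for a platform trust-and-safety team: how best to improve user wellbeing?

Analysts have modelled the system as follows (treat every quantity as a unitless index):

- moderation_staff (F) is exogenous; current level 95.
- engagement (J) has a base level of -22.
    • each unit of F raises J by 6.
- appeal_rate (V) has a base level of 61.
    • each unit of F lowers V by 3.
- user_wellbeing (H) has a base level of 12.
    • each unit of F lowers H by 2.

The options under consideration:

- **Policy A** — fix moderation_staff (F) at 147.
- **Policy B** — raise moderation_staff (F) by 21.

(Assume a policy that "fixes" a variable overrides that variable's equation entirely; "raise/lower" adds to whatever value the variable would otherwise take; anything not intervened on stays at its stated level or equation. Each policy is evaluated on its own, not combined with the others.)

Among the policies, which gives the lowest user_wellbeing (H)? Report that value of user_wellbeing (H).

Policy A (F := 147):
  F = 147
  H = 12 − 2·147 = -282
Policy B (F + 21):
  F = 95 + 21 = 116
  H = 12 − 2·116 = -220
Comparing — Policy A: H=-282, Policy B: H=-220. Lowest is -282 (Policy A).

-282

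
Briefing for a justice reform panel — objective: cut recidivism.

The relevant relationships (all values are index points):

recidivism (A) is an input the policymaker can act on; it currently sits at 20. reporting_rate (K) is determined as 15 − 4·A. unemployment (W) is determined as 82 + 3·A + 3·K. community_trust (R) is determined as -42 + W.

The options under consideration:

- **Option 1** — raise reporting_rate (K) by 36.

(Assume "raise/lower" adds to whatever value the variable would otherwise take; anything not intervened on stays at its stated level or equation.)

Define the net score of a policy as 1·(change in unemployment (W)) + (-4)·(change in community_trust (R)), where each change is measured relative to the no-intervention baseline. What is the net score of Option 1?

Baseline:
  A = 20
  K = 15 − 4·20 = -65
  W = 82 + 3·20 + 3·(-65) = -53
  R = -42 + (-53) = -95
Option 1 (K + 36):
  A = 20
  K = 15 − 4·20 (+36 from intervention) = -29
  W = 82 + 3·20 + 3·(-29) = 55
  R = -42 + 55 = 13
ΔW = 55 − (-53) = 108; ΔR = 13 − (-95) = 108
Score = 1·108 + (-4)·108 = -324

-324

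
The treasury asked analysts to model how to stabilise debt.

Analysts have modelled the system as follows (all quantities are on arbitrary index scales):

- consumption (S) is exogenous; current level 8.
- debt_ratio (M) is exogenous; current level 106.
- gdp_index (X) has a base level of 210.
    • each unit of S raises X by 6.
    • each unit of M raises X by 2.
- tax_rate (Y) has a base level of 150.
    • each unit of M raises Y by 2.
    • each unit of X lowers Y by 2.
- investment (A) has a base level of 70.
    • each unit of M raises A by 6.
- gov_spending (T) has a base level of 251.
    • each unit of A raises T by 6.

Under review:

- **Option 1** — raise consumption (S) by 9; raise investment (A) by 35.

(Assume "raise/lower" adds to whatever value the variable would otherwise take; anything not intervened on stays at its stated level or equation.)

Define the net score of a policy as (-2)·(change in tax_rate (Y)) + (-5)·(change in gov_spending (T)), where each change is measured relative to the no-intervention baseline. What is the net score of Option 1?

-834

Baseline:
  S = 8
  M = 106
  X = 210 + 6·8 + 2·106 = 470
  Y = 150 + 2·106 − 2·470 = -578
  A = 70 + 6·106 = 706
  T = 251 + 6·706 = 4487
Option 1 (S + 9, A + 35):
  S = 8 + 9 = 17
  M = 106
  X = 210 + 6·17 + 2·106 = 524
  Y = 150 + 2·106 − 2·524 = -686
  A = 70 + 6·106 (+35 from intervention) = 741
  T = 251 + 6·741 = 4697
ΔY = -686 − (-578) = -108; ΔT = 4697 − 4487 = 210
Score = (-2)·(-108) + (-5)·210 = -834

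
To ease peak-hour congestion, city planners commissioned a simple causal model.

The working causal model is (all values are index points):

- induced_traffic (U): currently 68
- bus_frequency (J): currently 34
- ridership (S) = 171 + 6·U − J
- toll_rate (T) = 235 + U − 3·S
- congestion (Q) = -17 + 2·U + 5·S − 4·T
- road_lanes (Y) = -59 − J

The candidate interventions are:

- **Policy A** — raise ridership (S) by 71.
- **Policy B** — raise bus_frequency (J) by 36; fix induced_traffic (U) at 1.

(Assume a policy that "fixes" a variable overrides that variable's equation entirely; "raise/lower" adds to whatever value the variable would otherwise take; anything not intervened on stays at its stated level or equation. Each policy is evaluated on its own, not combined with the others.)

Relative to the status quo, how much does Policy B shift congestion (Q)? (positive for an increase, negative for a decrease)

-7312

Baseline:
  U = 68
  J = 34
  S = 171 + 6·68 − 34 = 545
  T = 235 + 68 − 3·545 = -1332
  Q = -17 + 2·68 + 5·545 − 4·(-1332) = 8172
Policy B (J + 36, U := 1):
  U = 1
  J = 34 + 36 = 70
  S = 171 + 6·1 − 70 = 107
  T = 235 + 1 − 3·107 = -85
  Q = -17 + 2·1 + 5·107 − 4·(-85) = 860
Change in Q: 860 − 8172 = -7312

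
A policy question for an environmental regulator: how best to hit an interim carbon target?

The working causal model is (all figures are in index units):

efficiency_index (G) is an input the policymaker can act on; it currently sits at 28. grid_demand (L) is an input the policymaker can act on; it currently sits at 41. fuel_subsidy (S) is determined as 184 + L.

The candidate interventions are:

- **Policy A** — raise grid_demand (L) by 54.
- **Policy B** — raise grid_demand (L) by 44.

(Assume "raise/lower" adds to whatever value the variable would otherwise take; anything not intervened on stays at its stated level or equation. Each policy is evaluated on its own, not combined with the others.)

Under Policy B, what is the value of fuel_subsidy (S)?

269

Policy B (L + 44):
  L = 41 + 44 = 85
  S = 184 + 85 = 269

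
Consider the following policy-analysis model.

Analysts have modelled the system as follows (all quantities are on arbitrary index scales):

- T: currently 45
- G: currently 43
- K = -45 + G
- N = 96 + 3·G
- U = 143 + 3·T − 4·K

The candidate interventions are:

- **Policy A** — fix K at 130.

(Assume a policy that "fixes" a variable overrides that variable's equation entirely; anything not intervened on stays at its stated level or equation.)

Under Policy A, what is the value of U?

-242

Policy A (K := 130):
  T = 45
  G = 43
  K = 130
  U = 143 + 3·45 − 4·130 = -242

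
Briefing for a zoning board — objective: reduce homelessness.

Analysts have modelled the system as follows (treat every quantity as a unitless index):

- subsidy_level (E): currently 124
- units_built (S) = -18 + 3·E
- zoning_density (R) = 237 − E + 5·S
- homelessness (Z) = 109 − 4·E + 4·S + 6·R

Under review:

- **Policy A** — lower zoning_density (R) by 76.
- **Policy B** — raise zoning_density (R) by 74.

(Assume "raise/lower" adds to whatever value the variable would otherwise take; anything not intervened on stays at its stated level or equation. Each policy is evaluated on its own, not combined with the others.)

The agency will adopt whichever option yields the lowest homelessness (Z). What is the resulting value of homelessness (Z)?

Policy A (R − 76):
  E = 124
  S = -18 + 3·124 = 354
  R = 237 − 124 + 5·354 (−76 from intervention) = 1807
  Z = 109 − 4·124 + 4·354 + 6·1807 = 11871
Policy B (R + 74):
  E = 124
  S = -18 + 3·124 = 354
  R = 237 − 124 + 5·354 (+74 from intervention) = 1957
  Z = 109 − 4·124 + 4·354 + 6·1957 = 12771
Comparing — Policy A: Z=11871, Policy B: Z=12771. Lowest is 11871 (Policy A).

11871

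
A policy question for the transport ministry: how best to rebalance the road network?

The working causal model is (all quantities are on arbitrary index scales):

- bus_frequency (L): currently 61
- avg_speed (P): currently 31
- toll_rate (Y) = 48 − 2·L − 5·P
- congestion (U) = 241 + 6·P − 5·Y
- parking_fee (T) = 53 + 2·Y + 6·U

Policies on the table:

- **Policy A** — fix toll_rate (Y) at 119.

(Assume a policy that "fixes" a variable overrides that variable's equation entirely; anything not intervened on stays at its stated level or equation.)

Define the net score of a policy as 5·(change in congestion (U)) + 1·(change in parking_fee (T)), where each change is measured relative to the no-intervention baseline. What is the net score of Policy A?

-18444

Baseline:
  L = 61
  P = 31
  Y = 48 − 2·61 − 5·31 = -229
  U = 241 + 6·31 − 5·(-229) = 1572
  T = 53 + 2·(-229) + 6·1572 = 9027
Policy A (Y := 119):
  L = 61
  P = 31
  Y = 119
  U = 241 + 6·31 − 5·119 = -168
  T = 53 + 2·119 + 6·(-168) = -717
ΔU = -168 − 1572 = -1740; ΔT = -717 − 9027 = -9744
Score = 5·(-1740) + 1·(-9744) = -18444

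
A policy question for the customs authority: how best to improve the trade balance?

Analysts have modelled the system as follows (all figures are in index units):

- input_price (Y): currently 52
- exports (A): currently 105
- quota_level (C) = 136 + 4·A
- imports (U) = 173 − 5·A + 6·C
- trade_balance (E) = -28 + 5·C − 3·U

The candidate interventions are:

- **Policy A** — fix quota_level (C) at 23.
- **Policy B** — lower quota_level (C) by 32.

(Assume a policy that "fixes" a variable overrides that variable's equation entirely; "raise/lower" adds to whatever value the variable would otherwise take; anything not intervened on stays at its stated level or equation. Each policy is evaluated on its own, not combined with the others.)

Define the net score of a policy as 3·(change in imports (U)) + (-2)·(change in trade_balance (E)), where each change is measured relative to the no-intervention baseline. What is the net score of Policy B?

Baseline:
  A = 105
  C = 136 + 4·105 = 556
  U = 173 − 5·105 + 6·556 = 2984
  E = -28 + 5·556 − 3·2984 = -6200
Policy B (C − 32):
  A = 105
  C = 136 + 4·105 (−32 from intervention) = 524
  U = 173 − 5·105 + 6·524 = 2792
  E = -28 + 5·524 − 3·2792 = -5784
ΔU = 2792 − 2984 = -192; ΔE = -5784 − (-6200) = 416
Score = 3·(-192) + (-2)·416 = -1408

-1408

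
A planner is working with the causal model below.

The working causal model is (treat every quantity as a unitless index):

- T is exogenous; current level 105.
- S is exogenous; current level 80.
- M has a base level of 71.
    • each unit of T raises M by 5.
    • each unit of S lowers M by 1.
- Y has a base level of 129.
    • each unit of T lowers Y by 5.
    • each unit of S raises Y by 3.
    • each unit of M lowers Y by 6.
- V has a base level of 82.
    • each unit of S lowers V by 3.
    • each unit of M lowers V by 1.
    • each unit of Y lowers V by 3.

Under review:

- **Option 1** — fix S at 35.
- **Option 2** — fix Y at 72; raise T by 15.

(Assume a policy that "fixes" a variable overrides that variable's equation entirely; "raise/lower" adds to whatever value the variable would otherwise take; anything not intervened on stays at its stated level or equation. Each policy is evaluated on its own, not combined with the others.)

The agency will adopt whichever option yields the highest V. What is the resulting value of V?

Option 1 (S := 35):
  T = 105
  S = 35
  M = 71 + 5·105 − 35 = 561
  Y = 129 − 5·105 + 3·35 − 6·561 = -3657
  V = 82 − 3·35 − 561 − 3·(-3657) = 10387
Option 2 (Y := 72, T + 15):
  T = 105 + 15 = 120
  S = 80
  M = 71 + 5·120 − 80 = 591
  Y = 72
  V = 82 − 3·80 − 591 − 3·72 = -965
Comparing — Option 1: V=10387, Option 2: V=-965. Highest is 10387 (Option 1).

10387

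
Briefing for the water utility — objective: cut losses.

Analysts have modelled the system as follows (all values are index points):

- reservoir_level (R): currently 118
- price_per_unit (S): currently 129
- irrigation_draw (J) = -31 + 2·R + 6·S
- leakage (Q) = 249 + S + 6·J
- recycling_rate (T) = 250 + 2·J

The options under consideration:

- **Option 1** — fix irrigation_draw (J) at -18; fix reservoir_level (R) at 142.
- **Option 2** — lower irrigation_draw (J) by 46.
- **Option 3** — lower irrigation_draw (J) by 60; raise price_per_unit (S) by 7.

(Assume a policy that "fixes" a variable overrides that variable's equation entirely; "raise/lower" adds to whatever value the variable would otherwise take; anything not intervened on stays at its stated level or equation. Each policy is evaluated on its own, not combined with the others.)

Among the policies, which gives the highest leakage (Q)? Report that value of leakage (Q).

Option 1 (J := -18, R := 142):
  R = 142
  S = 129
  J = -18
  Q = 249 + 129 + 6·(-18) = 270
Option 2 (J − 46):
  R = 118
  S = 129
  J = -31 + 2·118 + 6·129 (−46 from intervention) = 933
  Q = 249 + 129 + 6·933 = 5976
Option 3 (J − 60, S + 7):
  R = 118
  S = 129 + 7 = 136
  J = -31 + 2·118 + 6·136 (−60 from intervention) = 961
  Q = 249 + 136 + 6·961 = 6151
Comparing — Option 1: Q=270, Option 2: Q=5976, Option 3: Q=6151. Highest is 6151 (Option 3).

6151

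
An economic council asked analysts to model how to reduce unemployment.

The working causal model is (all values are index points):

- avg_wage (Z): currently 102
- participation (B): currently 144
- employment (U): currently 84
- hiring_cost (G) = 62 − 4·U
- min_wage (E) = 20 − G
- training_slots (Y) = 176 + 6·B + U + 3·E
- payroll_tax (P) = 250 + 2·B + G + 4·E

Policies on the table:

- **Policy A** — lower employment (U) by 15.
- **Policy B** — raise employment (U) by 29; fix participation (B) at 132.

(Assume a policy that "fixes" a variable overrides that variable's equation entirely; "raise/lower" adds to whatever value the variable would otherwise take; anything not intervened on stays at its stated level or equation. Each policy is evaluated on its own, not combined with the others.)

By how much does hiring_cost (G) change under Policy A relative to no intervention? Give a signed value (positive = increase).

60

Baseline:
  U = 84
  G = 62 − 4·84 = -274
Policy A (U − 15):
  U = 84 − 15 = 69
  G = 62 − 4·69 = -214
Change in G: -214 − (-274) = 60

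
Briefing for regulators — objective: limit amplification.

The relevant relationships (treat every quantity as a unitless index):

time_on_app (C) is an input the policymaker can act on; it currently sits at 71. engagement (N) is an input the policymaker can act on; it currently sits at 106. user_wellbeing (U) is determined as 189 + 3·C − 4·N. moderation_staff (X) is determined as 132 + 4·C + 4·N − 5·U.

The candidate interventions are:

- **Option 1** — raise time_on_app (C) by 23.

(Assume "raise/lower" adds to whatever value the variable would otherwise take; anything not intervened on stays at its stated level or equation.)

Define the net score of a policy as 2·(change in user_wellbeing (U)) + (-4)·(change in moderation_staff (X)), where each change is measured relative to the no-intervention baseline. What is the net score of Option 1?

1150

Baseline:
  C = 71
  N = 106
  U = 189 + 3·71 − 4·106 = -22
  X = 132 + 4·71 + 4·106 − 5·(-22) = 950
Option 1 (C + 23):
  C = 71 + 23 = 94
  N = 106
  U = 189 + 3·94 − 4·106 = 47
  X = 132 + 4·94 + 4·106 − 5·47 = 697
ΔU = 47 − (-22) = 69; ΔX = 697 − 950 = -253
Score = 2·69 + (-4)·(-253) = 1150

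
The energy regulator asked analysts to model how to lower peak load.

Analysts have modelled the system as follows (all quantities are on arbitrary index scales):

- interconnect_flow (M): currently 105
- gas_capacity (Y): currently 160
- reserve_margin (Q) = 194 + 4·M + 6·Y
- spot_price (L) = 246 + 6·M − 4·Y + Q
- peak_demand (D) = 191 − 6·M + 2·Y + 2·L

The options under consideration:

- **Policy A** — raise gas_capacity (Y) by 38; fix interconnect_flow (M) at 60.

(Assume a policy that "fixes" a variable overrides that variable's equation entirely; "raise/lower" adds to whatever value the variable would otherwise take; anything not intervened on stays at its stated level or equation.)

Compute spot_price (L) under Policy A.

Policy A (Y + 38, M := 60):
  M = 60
  Y = 160 + 38 = 198
  Q = 194 + 4·60 + 6·198 = 1622
  L = 246 + 6·60 − 4·198 + 1622 = 1436

1436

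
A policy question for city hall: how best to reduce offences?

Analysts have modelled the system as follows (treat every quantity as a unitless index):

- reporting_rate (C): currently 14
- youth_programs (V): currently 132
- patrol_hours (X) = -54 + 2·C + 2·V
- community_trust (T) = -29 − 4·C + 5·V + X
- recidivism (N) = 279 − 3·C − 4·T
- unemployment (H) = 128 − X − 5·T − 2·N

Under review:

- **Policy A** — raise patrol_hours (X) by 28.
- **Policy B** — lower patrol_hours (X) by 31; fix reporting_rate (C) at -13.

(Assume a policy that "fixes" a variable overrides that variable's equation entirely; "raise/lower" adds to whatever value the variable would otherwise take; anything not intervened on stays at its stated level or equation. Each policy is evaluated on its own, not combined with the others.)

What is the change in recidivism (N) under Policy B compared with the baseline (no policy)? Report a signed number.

-11

Baseline:
  C = 14
  V = 132
  X = -54 + 2·14 + 2·132 = 238
  T = -29 − 4·14 + 5·132 + 238 = 813
  N = 279 − 3·14 − 4·813 = -3015
Policy B (X − 31, C := -13):
  C = -13
  V = 132
  X = -54 + 2·(-13) + 2·132 (−31 from intervention) = 153
  T = -29 − 4·(-13) + 5·132 + 153 = 836
  N = 279 − 3·(-13) − 4·836 = -3026
Change in N: -3026 − (-3015) = -11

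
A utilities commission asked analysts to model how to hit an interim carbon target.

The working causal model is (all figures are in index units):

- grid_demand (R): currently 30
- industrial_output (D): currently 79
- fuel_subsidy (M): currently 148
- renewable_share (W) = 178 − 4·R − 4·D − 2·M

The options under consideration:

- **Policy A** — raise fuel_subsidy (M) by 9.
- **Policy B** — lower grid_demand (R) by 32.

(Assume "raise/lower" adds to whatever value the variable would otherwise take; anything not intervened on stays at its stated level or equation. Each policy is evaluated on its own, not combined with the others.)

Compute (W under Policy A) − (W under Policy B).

-146

Policy A (M + 9):
  R = 30
  D = 79
  M = 148 + 9 = 157
  W = 178 − 4·30 − 4·79 − 2·157 = -572
Policy B (R − 32):
  R = 30 − 32 = -2
  D = 79
  M = 148
  W = 178 − 4·(-2) − 4·79 − 2·148 = -426
W: -572 − (-426) = -146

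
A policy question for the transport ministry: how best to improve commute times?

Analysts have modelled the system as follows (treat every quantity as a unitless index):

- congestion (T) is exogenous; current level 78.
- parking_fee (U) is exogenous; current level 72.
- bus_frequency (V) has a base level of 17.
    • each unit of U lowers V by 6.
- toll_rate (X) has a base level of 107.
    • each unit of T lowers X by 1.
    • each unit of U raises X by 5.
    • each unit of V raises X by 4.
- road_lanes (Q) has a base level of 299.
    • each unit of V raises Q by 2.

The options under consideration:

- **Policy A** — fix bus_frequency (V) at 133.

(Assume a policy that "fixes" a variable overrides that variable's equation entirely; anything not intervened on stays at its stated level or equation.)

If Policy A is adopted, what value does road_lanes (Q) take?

565

Policy A (V := 133):
  U = 72
  V = 133
  Q = 299 + 2·133 = 565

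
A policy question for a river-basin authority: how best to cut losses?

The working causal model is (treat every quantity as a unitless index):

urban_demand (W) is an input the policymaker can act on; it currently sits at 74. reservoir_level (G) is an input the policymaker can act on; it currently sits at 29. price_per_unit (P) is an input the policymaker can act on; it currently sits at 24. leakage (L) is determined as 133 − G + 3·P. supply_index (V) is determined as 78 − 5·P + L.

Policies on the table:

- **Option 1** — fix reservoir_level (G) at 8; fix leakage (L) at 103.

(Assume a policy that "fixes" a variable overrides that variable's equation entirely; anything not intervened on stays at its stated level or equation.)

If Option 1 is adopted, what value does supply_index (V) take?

61

Option 1 (G := 8, L := 103):
  G = 8
  P = 24
  L = 103
  V = 78 − 5·24 + 103 = 61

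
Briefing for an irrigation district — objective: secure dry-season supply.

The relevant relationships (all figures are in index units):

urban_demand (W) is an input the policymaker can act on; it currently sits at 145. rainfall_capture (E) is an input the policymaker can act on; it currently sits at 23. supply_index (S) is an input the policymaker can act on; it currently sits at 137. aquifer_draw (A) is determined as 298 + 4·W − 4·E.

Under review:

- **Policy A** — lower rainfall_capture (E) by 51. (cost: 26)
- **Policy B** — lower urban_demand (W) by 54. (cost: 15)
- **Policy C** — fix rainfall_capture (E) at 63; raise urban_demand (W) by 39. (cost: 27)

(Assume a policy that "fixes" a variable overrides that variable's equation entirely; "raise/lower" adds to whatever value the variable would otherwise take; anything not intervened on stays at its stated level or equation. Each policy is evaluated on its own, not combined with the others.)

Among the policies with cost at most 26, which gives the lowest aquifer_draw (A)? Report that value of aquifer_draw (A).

570

Policy A (E − 51):
  W = 145
  E = 23 − 51 = -28
  A = 298 + 4·145 − 4·(-28) = 990
Policy B (W − 54):
  W = 145 − 54 = 91
  E = 23
  A = 298 + 4·91 − 4·23 = 570
Comparing — Policy A: A=990, Policy B: A=570. Lowest is 570 (Policy B).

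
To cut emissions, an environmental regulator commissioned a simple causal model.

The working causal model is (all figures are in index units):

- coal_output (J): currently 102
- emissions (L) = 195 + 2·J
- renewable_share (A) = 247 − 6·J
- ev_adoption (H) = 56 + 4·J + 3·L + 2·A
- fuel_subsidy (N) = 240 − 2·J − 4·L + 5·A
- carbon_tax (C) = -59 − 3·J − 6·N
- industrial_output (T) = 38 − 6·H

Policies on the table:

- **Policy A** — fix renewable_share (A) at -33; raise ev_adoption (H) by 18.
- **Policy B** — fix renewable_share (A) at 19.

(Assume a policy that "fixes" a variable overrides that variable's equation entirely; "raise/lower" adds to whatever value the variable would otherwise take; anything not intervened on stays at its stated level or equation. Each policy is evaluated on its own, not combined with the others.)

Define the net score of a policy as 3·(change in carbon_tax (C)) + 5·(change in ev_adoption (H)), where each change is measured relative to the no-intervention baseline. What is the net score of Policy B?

-30720

Baseline:
  J = 102
  L = 195 + 2·102 = 399
  A = 247 − 6·102 = -365
  H = 56 + 4·102 + 3·399 + 2·(-365) = 931
  N = 240 − 2·102 − 4·399 + 5·(-365) = -3385
  C = -59 − 3·102 − 6·(-3385) = 19945
Policy B (A := 19):
  J = 102
  L = 195 + 2·102 = 399
  A = 19
  H = 56 + 4·102 + 3·399 + 2·19 = 1699
  N = 240 − 2·102 − 4·399 + 5·19 = -1465
  C = -59 − 3·102 − 6·(-1465) = 8425
ΔC = 8425 − 19945 = -11520; ΔH = 1699 − 931 = 768
Score = 3·(-11520) + 5·768 = -30720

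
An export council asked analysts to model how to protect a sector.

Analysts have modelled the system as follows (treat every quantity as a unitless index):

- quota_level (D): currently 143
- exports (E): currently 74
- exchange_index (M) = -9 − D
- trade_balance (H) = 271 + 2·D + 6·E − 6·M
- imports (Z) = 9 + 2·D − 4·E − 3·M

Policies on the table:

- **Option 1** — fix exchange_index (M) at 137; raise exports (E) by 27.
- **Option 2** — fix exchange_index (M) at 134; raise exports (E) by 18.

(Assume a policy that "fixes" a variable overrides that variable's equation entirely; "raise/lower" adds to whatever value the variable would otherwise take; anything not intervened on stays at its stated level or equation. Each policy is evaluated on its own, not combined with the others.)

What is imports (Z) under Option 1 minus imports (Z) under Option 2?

-45

Option 1 (M := 137, E + 27):
  D = 143
  E = 74 + 27 = 101
  M = 137
  Z = 9 + 2·143 − 4·101 − 3·137 = -520
Option 2 (M := 134, E + 18):
  D = 143
  E = 74 + 18 = 92
  M = 134
  Z = 9 + 2·143 − 4·92 − 3·134 = -475
Z: -520 − (-475) = -45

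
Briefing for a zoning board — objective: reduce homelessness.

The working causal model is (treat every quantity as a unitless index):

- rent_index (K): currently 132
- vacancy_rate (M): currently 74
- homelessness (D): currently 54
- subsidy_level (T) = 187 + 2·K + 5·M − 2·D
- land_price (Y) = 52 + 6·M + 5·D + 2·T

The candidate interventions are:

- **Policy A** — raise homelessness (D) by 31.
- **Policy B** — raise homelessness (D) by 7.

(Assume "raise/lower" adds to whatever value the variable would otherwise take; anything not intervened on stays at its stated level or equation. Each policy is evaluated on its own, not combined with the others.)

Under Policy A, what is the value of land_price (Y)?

Policy A (D + 31):
  K = 132
  M = 74
  D = 54 + 31 = 85
  T = 187 + 2·132 + 5·74 − 2·85 = 651
  Y = 52 + 6·74 + 5·85 + 2·651 = 2223

2223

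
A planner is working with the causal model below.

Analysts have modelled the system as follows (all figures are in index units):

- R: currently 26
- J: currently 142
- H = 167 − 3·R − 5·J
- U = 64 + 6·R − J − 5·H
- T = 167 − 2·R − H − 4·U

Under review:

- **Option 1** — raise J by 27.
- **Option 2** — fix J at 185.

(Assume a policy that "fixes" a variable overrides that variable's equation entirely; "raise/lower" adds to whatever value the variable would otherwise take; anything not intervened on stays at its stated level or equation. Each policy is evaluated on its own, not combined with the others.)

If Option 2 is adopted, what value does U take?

4215

Option 2 (J := 185):
  R = 26
  J = 185
  H = 167 − 3·26 − 5·185 = -836
  U = 64 + 6·26 − 185 − 5·(-836) = 4215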